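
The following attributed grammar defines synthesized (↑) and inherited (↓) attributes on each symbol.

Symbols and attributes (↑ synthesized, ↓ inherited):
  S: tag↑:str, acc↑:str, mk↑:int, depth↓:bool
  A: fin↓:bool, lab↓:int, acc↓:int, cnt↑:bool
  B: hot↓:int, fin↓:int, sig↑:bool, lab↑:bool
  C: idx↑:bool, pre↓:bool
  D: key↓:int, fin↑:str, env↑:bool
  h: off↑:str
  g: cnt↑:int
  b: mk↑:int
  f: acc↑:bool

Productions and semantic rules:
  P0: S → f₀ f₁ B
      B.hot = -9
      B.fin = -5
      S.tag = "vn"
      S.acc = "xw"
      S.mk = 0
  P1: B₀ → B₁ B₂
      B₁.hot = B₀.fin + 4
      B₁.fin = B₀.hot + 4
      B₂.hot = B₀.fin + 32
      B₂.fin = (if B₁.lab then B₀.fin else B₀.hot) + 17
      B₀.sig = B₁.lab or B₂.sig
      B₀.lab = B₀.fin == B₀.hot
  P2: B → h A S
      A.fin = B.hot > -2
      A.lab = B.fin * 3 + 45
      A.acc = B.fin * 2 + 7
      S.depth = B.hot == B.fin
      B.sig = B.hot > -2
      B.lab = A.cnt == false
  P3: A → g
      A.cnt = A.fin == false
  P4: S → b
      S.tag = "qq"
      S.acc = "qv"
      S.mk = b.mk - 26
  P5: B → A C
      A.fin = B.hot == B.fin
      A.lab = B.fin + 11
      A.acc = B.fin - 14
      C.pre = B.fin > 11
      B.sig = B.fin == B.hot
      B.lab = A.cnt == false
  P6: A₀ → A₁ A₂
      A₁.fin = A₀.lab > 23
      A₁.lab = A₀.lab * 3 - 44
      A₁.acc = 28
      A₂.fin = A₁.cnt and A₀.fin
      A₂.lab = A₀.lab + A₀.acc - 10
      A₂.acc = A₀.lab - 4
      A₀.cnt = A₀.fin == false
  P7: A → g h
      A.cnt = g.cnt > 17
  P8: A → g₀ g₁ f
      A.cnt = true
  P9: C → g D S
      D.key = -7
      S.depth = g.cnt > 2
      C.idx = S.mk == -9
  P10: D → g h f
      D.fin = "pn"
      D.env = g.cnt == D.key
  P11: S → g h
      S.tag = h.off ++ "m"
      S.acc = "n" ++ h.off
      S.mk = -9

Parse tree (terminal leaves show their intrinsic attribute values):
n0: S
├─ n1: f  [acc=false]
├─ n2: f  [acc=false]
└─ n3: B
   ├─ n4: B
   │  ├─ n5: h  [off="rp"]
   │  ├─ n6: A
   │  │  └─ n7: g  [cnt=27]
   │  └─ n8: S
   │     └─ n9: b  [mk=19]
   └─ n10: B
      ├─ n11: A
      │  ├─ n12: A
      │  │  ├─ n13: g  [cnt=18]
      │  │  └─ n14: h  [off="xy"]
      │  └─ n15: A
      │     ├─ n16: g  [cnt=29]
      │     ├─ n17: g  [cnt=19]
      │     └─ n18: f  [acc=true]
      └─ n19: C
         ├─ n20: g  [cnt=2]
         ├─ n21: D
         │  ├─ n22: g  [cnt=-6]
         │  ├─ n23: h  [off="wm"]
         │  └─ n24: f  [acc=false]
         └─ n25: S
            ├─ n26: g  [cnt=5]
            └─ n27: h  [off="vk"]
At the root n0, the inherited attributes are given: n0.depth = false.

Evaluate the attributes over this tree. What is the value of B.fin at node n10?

12

1. n0.depth = false  [given at root]
2. n1.acc = false  [terminal]
3. n2.acc = false  [terminal]
4. n3.hot = -9  [-9]
5. n3.fin = -5  [-5]
6. n4.hot = -1  [B₀.fin + 4]
7. n4.fin = -5  [B₀.hot + 4]
8. n5.off = "rp"  [terminal]
9. n6.fin = true  [B.hot > -2]
10. n6.lab = 30  [B.fin * 3 + 45]
11. n6.acc = -3  [B.fin * 2 + 7]
12. n7.cnt = 27  [terminal]
13. n6.cnt = false  [A.fin == false]
14. n8.depth = false  [B.hot == B.fin]
15. n9.mk = 19  [terminal]
16. n8.tag = "qq"  ["qq"]
17. n8.acc = "qv"  ["qv"]
18. n8.mk = -7  [b.mk - 26]
19. n4.sig = true  [B.hot > -2]
20. n4.lab = true  [A.cnt == false]
21. n10.hot = 27  [B₀.fin + 32]
22. n10.fin = 12  [(if B₁.lab then B₀.fin else B₀.hot) + 17]
23. n11.fin = false  [B.hot == B.fin]
24. n11.lab = 23  [B.fin + 11]
25. n11.acc = -2  [B.fin - 14]
26. n12.fin = false  [A₀.lab > 23]
27. n12.lab = 25  [A₀.lab * 3 - 44]
28. n12.acc = 28  [28]
29. n13.cnt = 18  [terminal]
30. n14.off = "xy"  [terminal]
31. n12.cnt = true  [g.cnt > 17]
32. n15.fin = false  [A₁.cnt and A₀.fin]
33. n15.lab = 11  [A₀.lab + A₀.acc - 10]
34. n15.acc = 19  [A₀.lab - 4]
35. n16.cnt = 29  [terminal]
36. n17.cnt = 19  [terminal]
37. n18.acc = true  [terminal]
38. n15.cnt = true  [true]
39. n11.cnt = true  [A₀.fin == false]
40. n19.pre = true  [B.fin > 11]
41. n20.cnt = 2  [terminal]
42. n21.key = -7  [-7]
43. n22.cnt = -6  [terminal]
44. n23.off = "wm"  [terminal]
45. n24.acc = false  [terminal]
46. n21.fin = "pn"  ["pn"]
47. n21.env = false  [g.cnt == D.key]
48. n25.depth = false  [g.cnt > 2]
49. n26.cnt = 5  [terminal]
50. n27.off = "vk"  [terminal]
51. n25.tag = "vkm"  [h.off ++ "m"]
52. n25.acc = "nvk"  ["n" ++ h.off]
53. n25.mk = -9  [-9]
54. n19.idx = true  [S.mk == -9]
55. n10.sig = false  [B.fin == B.hot]
56. n10.lab = false  [A.cnt == false]
57. n3.sig = true  [B₁.lab or B₂.sig]
58. n3.lab = false  [B₀.fin == B₀.hot]
59. n0.tag = "vn"  ["vn"]
60. n0.acc = "xw"  ["xw"]
61. n0.mk = 0  [0]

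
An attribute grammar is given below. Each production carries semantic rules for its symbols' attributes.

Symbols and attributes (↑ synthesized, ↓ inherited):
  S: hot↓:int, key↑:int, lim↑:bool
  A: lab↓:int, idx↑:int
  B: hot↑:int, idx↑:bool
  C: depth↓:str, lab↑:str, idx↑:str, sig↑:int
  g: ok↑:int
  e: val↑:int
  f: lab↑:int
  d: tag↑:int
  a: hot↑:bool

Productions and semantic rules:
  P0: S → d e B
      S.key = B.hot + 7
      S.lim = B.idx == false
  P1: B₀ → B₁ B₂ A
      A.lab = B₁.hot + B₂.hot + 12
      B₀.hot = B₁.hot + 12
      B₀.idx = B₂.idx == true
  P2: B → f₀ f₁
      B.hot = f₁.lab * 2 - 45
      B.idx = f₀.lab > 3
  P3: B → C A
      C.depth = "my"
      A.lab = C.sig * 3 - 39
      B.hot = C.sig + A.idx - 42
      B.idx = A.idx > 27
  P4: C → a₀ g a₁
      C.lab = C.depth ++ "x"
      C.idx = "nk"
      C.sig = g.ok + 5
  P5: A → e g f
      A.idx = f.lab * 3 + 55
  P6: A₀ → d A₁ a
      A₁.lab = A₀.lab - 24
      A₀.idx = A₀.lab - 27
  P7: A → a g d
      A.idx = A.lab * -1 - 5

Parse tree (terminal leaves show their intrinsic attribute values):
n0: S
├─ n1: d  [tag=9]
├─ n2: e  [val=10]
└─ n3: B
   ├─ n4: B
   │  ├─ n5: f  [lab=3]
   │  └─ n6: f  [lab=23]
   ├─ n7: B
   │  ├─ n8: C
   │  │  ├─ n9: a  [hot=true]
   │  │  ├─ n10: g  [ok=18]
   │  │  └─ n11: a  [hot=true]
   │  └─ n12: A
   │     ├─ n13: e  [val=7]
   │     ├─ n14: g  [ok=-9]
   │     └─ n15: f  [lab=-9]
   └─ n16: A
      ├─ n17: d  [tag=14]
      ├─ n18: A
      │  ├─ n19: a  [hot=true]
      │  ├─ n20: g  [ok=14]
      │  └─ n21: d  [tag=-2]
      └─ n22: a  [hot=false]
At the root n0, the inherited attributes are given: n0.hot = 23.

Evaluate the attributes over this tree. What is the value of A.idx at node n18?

-3

1. n0.hot = 23  [given at root]
2. n1.tag = 9  [terminal]
3. n2.val = 10  [terminal]
4. n5.lab = 3  [terminal]
5. n6.lab = 23  [terminal]
6. n4.hot = 1  [f₁.lab * 2 - 45]
7. n4.idx = false  [f₀.lab > 3]
8. n8.depth = "my"  ["my"]
9. n9.hot = true  [terminal]
10. n10.ok = 18  [terminal]
11. n11.hot = true  [terminal]
12. n8.lab = "myx"  [C.depth ++ "x"]
13. n8.idx = "nk"  ["nk"]
14. n8.sig = 23  [g.ok + 5]
15. n12.lab = 30  [C.sig * 3 - 39]
16. n13.val = 7  [terminal]
17. n14.ok = -9  [terminal]
18. n15.lab = -9  [terminal]
19. n12.idx = 28  [f.lab * 3 + 55]
20. n7.hot = 9  [C.sig + A.idx - 42]
21. n7.idx = true  [A.idx > 27]
22. n16.lab = 22  [B₁.hot + B₂.hot + 12]
23. n17.tag = 14  [terminal]
24. n18.lab = -2  [A₀.lab - 24]
25. n19.hot = true  [terminal]
26. n20.ok = 14  [terminal]
27. n21.tag = -2  [terminal]
28. n18.idx = -3  [A.lab * -1 - 5]
29. n22.hot = false  [terminal]
30. n16.idx = -5  [A₀.lab - 27]
31. n3.hot = 13  [B₁.hot + 12]
32. n3.idx = true  [B₂.idx == true]
33. n0.key = 20  [B.hot + 7]
34. n0.lim = false  [B.idx == false]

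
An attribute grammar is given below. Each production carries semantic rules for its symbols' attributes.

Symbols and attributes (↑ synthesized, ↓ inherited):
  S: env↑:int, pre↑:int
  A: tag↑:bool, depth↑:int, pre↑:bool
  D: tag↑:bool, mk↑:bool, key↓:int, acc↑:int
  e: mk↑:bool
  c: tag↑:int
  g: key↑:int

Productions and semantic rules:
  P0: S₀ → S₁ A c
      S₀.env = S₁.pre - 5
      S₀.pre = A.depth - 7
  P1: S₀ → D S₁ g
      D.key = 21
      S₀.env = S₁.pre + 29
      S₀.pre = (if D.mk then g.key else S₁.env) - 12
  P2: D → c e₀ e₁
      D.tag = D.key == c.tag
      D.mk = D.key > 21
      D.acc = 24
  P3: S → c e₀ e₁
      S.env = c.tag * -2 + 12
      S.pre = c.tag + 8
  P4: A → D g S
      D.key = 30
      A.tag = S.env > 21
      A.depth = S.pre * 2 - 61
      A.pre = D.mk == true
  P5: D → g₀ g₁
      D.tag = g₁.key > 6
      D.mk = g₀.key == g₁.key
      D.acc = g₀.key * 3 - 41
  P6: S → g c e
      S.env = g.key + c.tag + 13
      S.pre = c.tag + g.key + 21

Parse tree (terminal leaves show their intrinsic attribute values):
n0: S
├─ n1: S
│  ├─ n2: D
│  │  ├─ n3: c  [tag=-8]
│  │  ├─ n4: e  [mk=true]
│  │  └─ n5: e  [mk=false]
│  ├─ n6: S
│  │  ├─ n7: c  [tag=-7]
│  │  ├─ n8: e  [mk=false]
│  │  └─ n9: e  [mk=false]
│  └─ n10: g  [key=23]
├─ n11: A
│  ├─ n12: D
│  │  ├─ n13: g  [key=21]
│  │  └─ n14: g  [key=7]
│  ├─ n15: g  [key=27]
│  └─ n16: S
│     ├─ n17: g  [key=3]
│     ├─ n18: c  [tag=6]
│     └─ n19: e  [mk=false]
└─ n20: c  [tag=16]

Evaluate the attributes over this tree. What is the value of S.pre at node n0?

-8

1. n2.key = 21  [21]
2. n3.tag = -8  [terminal]
3. n4.mk = true  [terminal]
4. n5.mk = false  [terminal]
5. n2.tag = false  [D.key == c.tag]
6. n2.mk = false  [D.key > 21]
7. n2.acc = 24  [24]
8. n7.tag = -7  [terminal]
9. n8.mk = false  [terminal]
10. n9.mk = false  [terminal]
11. n6.env = 26  [c.tag * -2 + 12]
12. n6.pre = 1  [c.tag + 8]
13. n10.key = 23  [terminal]
14. n1.env = 30  [S₁.pre + 29]
15. n1.pre = 14  [(if D.mk then g.key else S₁.env) - 12]
16. n12.key = 30  [30]
17. n13.key = 21  [terminal]
18. n14.key = 7  [terminal]
19. n12.tag = true  [g₁.key > 6]
20. n12.mk = false  [g₀.key == g₁.key]
21. n12.acc = 22  [g₀.key * 3 - 41]
22. n15.key = 27  [terminal]
23. n17.key = 3  [terminal]
24. n18.tag = 6  [terminal]
25. n19.mk = false  [terminal]
26. n16.env = 22  [g.key + c.tag + 13]
27. n16.pre = 30  [c.tag + g.key + 21]
28. n11.tag = true  [S.env > 21]
29. n11.depth = -1  [S.pre * 2 - 61]
30. n11.pre = false  [D.mk == true]
31. n20.tag = 16  [terminal]
32. n0.env = 9  [S₁.pre - 5]
33. n0.pre = -8  [A.depth - 7]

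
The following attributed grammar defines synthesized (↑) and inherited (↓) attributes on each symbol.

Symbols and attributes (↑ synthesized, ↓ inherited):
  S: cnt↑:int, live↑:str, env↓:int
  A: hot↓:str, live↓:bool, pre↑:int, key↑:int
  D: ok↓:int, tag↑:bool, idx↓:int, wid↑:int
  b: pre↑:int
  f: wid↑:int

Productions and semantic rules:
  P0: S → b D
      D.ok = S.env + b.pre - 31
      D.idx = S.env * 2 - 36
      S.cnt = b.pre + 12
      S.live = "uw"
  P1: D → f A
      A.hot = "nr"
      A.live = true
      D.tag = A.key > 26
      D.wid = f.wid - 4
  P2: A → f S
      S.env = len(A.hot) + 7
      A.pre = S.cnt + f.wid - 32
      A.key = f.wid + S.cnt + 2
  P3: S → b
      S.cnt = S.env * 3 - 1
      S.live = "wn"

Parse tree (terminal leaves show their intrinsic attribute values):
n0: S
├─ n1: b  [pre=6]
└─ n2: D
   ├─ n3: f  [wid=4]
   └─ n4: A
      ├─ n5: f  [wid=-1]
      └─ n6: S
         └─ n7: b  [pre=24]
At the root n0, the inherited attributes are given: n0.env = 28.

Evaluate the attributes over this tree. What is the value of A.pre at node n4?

-7

1. n0.env = 28  [given at root]
2. n1.pre = 6  [terminal]
3. n2.ok = 3  [S.env + b.pre - 31]
4. n2.idx = 20  [S.env * 2 - 36]
5. n3.wid = 4  [terminal]
6. n4.hot = "nr"  ["nr"]
7. n4.live = true  [true]
8. n5.wid = -1  [terminal]
9. n6.env = 9  [len(A.hot) + 7]
10. n7.pre = 24  [terminal]
11. n6.cnt = 26  [S.env * 3 - 1]
12. n6.live = "wn"  ["wn"]
13. n4.pre = -7  [S.cnt + f.wid - 32]
14. n4.key = 27  [f.wid + S.cnt + 2]
15. n2.tag = true  [A.key > 26]
16. n2.wid = 0  [f.wid - 4]
17. n0.cnt = 18  [b.pre + 12]
18. n0.live = "uw"  ["uw"]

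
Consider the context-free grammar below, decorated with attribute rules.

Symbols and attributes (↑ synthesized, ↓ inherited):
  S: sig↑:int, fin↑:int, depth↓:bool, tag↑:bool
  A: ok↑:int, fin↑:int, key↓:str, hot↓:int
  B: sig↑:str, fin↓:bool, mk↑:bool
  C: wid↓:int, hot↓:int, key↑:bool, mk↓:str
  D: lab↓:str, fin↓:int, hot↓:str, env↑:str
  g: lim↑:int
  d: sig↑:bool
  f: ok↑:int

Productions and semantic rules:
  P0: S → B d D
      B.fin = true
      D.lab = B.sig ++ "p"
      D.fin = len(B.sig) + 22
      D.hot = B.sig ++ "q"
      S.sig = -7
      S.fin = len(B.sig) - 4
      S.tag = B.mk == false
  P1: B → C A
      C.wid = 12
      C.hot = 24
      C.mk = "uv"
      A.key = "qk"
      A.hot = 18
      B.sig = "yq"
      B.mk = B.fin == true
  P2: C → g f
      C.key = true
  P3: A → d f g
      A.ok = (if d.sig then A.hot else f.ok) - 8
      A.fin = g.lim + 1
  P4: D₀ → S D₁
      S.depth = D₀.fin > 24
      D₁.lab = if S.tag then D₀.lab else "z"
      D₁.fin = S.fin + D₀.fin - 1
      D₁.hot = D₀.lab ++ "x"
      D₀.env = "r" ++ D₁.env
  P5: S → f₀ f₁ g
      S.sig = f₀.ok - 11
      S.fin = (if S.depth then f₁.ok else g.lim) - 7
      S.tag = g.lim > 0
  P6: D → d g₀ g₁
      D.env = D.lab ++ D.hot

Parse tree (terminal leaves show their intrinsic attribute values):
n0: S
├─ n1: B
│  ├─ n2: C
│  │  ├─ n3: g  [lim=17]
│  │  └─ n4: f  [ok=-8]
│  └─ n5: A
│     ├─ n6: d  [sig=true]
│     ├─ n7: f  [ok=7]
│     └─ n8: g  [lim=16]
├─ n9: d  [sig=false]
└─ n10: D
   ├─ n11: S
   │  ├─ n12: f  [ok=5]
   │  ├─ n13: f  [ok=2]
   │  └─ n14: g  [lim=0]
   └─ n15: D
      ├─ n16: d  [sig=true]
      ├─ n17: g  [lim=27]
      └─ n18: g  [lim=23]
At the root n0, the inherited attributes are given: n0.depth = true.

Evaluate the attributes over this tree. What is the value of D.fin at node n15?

1. n0.depth = true  [given at root]
2. n1.fin = true  [true]
3. n2.wid = 12  [12]
4. n2.hot = 24  [24]
5. n2.mk = "uv"  ["uv"]
6. n3.lim = 17  [terminal]
7. n4.ok = -8  [terminal]
8. n2.key = true  [true]
9. n5.key = "qk"  ["qk"]
10. n5.hot = 18  [18]
11. n6.sig = true  [terminal]
12. n7.ok = 7  [terminal]
13. n8.lim = 16  [terminal]
14. n5.ok = 10  [(if d.sig then A.hot else f.ok) - 8]
15. n5.fin = 17  [g.lim + 1]
16. n1.sig = "yq"  ["yq"]
17. n1.mk = true  [B.fin == true]
18. n9.sig = false  [terminal]
19. n10.lab = "yqp"  [B.sig ++ "p"]
20. n10.fin = 24  [len(B.sig) + 22]
21. n10.hot = "yqq"  [B.sig ++ "q"]
22. n11.depth = false  [D₀.fin > 24]
23. n12.ok = 5  [terminal]
24. n13.ok = 2  [terminal]
25. n14.lim = 0  [terminal]
26. n11.sig = -6  [f₀.ok - 11]
27. n11.fin = -7  [(if S.depth then f₁.ok else g.lim) - 7]
28. n11.tag = false  [g.lim > 0]
29. n15.lab = "z"  [if S.tag then D₀.lab else "z"]
30. n15.fin = 16  [S.fin + D₀.fin - 1]
31. n15.hot = "yqpx"  [D₀.lab ++ "x"]
32. n16.sig = true  [terminal]
33. n17.lim = 27  [terminal]
34. n18.lim = 23  [terminal]
35. n15.env = "zyqpx"  [D.lab ++ D.hot]
36. n10.env = "rzyqpx"  ["r" ++ D₁.env]
37. n0.sig = -7  [-7]
38. n0.fin = -2  [len(B.sig) - 4]
39. n0.tag = false  [B.mk == false]

16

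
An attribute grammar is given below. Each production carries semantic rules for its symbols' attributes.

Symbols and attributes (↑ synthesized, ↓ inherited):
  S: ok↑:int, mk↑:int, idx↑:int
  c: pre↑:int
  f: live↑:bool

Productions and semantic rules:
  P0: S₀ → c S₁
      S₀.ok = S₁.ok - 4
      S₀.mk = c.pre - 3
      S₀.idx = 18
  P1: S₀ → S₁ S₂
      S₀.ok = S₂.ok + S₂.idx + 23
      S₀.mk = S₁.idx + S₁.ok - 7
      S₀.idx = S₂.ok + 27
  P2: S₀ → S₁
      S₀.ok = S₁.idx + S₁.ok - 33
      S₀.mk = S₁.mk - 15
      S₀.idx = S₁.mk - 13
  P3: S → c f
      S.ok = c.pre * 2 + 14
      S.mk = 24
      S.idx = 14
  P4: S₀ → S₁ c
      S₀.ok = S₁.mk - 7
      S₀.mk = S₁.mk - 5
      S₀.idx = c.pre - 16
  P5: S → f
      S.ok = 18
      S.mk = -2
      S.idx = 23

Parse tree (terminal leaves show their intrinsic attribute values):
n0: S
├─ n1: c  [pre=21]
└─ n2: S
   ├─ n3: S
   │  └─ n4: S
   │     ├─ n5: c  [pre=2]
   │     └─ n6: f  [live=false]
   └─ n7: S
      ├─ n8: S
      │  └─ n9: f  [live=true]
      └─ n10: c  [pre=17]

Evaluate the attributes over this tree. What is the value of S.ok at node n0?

11

1. n1.pre = 21  [terminal]
2. n5.pre = 2  [terminal]
3. n6.live = false  [terminal]
4. n4.ok = 18  [c.pre * 2 + 14]
5. n4.mk = 24  [24]
6. n4.idx = 14  [14]
7. n3.ok = -1  [S₁.idx + S₁.ok - 33]
8. n3.mk = 9  [S₁.mk - 15]
9. n3.idx = 11  [S₁.mk - 13]
10. n9.live = true  [terminal]
11. n8.ok = 18  [18]
12. n8.mk = -2  [-2]
13. n8.idx = 23  [23]
14. n10.pre = 17  [terminal]
15. n7.ok = -9  [S₁.mk - 7]
16. n7.mk = -7  [S₁.mk - 5]
17. n7.idx = 1  [c.pre - 16]
18. n2.ok = 15  [S₂.ok + S₂.idx + 23]
19. n2.mk = 3  [S₁.idx + S₁.ok - 7]
20. n2.idx = 18  [S₂.ok + 27]
21. n0.ok = 11  [S₁.ok - 4]
22. n0.mk = 18  [c.pre - 3]
23. n0.idx = 18  [18]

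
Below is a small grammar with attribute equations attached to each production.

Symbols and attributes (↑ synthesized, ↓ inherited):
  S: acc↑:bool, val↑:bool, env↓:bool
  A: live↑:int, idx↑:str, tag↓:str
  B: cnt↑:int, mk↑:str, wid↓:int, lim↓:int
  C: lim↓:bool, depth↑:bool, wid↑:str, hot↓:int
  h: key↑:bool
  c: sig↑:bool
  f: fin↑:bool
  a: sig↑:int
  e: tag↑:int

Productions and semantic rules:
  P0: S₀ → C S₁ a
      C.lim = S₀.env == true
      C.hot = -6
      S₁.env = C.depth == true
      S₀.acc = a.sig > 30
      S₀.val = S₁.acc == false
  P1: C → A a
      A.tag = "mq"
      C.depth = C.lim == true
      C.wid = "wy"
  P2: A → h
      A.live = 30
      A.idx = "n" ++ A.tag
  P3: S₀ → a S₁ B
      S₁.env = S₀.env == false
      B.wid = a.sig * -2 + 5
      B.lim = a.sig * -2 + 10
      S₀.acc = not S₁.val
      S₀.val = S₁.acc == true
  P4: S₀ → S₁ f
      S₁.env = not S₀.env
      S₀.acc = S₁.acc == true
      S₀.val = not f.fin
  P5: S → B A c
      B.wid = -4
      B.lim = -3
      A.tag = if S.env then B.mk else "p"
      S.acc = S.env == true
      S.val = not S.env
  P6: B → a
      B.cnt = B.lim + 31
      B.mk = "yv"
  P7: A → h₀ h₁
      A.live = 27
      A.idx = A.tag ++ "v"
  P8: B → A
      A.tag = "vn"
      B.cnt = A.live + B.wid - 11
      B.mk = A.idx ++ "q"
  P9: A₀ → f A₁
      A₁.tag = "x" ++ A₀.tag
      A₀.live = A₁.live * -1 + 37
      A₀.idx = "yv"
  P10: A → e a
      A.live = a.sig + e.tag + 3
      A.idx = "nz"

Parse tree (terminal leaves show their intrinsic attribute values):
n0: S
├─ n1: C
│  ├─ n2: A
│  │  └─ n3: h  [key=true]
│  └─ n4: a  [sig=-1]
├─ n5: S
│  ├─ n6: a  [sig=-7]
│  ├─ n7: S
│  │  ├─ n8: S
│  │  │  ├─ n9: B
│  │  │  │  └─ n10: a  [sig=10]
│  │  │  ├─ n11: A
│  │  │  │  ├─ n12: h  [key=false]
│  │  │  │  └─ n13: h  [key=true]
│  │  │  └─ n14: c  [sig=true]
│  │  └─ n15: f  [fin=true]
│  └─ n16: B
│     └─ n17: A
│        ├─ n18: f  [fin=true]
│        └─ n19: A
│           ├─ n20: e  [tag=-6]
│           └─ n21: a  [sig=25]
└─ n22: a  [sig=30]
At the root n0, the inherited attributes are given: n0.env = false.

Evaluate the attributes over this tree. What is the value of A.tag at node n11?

"p"

1. n0.env = false  [given at root]
2. n1.lim = false  [S₀.env == true]
3. n1.hot = -6  [-6]
4. n2.tag = "mq"  ["mq"]
5. n3.key = true  [terminal]
6. n2.live = 30  [30]
7. n2.idx = "nmq"  ["n" ++ A.tag]
8. n4.sig = -1  [terminal]
9. n1.depth = false  [C.lim == true]
10. n1.wid = "wy"  ["wy"]
11. n5.env = false  [C.depth == true]
12. n6.sig = -7  [terminal]
13. n7.env = true  [S₀.env == false]
14. n8.env = false  [not S₀.env]
15. n9.wid = -4  [-4]
16. n9.lim = -3  [-3]
17. n10.sig = 10  [terminal]
18. n9.cnt = 28  [B.lim + 31]
19. n9.mk = "yv"  ["yv"]
20. n11.tag = "p"  [if S.env then B.mk else "p"]
21. n12.key = false  [terminal]
22. n13.key = true  [terminal]
23. n11.live = 27  [27]
24. n11.idx = "pv"  [A.tag ++ "v"]
25. n14.sig = true  [terminal]
26. n8.acc = false  [S.env == true]
27. n8.val = true  [not S.env]
28. n15.fin = true  [terminal]
29. n7.acc = false  [S₁.acc == true]
30. n7.val = false  [not f.fin]
31. n16.wid = 19  [a.sig * -2 + 5]
32. n16.lim = 24  [a.sig * -2 + 10]
33. n17.tag = "vn"  ["vn"]
34. n18.fin = true  [terminal]
35. n19.tag = "xvn"  ["x" ++ A₀.tag]
36. n20.tag = -6  [terminal]
37. n21.sig = 25  [terminal]
38. n19.live = 22  [a.sig + e.tag + 3]
39. n19.idx = "nz"  ["nz"]
40. n17.live = 15  [A₁.live * -1 + 37]
41. n17.idx = "yv"  ["yv"]
42. n16.cnt = 23  [A.live + B.wid - 11]
43. n16.mk = "yvq"  [A.idx ++ "q"]
44. n5.acc = true  [not S₁.val]
45. n5.val = false  [S₁.acc == true]
46. n22.sig = 30  [terminal]
47. n0.acc = false  [a.sig > 30]
48. n0.val = false  [S₁.acc == false]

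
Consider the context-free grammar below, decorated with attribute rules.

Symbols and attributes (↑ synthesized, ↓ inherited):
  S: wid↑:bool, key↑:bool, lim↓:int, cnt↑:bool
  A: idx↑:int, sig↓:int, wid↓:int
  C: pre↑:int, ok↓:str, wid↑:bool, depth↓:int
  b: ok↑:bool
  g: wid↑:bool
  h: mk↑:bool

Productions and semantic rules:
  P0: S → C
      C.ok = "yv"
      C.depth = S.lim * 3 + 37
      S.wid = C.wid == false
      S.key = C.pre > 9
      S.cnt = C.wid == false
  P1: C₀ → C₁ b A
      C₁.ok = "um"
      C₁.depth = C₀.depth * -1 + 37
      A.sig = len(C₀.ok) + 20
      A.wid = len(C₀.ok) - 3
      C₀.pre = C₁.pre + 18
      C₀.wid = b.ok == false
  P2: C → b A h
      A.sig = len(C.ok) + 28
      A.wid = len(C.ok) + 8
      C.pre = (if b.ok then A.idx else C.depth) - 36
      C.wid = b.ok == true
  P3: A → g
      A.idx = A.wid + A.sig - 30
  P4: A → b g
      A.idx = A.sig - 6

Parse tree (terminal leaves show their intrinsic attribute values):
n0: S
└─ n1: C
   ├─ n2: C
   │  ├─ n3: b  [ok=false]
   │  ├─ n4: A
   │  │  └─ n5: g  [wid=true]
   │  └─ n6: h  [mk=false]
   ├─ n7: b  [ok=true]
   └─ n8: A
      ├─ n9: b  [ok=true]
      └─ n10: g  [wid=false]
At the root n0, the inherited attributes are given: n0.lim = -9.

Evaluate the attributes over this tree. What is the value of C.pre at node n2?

1. n0.lim = -9  [given at root]
2. n1.ok = "yv"  ["yv"]
3. n1.depth = 10  [S.lim * 3 + 37]
4. n2.ok = "um"  ["um"]
5. n2.depth = 27  [C₀.depth * -1 + 37]
6. n3.ok = false  [terminal]
7. n4.sig = 30  [len(C.ok) + 28]
8. n4.wid = 10  [len(C.ok) + 8]
9. n5.wid = true  [terminal]
10. n4.idx = 10  [A.wid + A.sig - 30]
11. n6.mk = false  [terminal]
12. n2.pre = -9  [(if b.ok then A.idx else C.depth) - 36]
13. n2.wid = false  [b.ok == true]
14. n7.ok = true  [terminal]
15. n8.sig = 22  [len(C₀.ok) + 20]
16. n8.wid = -1  [len(C₀.ok) - 3]
17. n9.ok = true  [terminal]
18. n10.wid = false  [terminal]
19. n8.idx = 16  [A.sig - 6]
20. n1.pre = 9  [C₁.pre + 18]
21. n1.wid = false  [b.ok == false]
22. n0.wid = true  [C.wid == false]
23. n0.key = false  [C.pre > 9]
24. n0.cnt = true  [C.wid == false]

-9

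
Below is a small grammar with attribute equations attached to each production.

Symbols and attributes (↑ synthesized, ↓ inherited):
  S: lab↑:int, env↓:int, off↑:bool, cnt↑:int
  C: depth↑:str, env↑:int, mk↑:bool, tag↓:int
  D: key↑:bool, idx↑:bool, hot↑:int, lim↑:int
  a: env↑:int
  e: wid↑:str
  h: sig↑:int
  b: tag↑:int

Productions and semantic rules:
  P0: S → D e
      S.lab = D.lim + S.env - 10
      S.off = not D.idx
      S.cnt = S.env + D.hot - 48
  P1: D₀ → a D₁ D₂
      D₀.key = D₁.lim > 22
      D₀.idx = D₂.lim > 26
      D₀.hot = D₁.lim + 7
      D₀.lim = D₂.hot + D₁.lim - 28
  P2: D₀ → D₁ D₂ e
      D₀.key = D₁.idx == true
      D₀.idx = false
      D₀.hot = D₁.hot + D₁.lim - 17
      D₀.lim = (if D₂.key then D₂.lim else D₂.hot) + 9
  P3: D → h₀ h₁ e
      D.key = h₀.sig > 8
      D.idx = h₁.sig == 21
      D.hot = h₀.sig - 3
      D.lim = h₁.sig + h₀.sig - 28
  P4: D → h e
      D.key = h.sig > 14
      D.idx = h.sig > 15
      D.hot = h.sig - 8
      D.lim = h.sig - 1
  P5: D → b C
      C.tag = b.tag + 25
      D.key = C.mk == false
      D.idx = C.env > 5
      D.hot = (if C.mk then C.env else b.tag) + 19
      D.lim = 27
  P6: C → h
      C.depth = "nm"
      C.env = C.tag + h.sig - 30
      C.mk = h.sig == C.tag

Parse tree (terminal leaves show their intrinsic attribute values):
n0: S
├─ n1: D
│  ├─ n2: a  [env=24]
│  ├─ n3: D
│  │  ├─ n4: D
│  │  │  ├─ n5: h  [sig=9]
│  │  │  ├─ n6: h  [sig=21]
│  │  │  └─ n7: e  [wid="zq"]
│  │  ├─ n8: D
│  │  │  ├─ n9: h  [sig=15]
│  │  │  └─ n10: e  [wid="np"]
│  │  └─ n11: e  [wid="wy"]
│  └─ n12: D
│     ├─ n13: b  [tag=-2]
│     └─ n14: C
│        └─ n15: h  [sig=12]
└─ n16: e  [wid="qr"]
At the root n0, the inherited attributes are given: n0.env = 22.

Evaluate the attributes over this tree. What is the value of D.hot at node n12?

17

1. n0.env = 22  [given at root]
2. n2.env = 24  [terminal]
3. n5.sig = 9  [terminal]
4. n6.sig = 21  [terminal]
5. n7.wid = "zq"  [terminal]
6. n4.key = true  [h₀.sig > 8]
7. n4.idx = true  [h₁.sig == 21]
8. n4.hot = 6  [h₀.sig - 3]
9. n4.lim = 2  [h₁.sig + h₀.sig - 28]
10. n9.sig = 15  [terminal]
11. n10.wid = "np"  [terminal]
12. n8.key = true  [h.sig > 14]
13. n8.idx = false  [h.sig > 15]
14. n8.hot = 7  [h.sig - 8]
15. n8.lim = 14  [h.sig - 1]
16. n11.wid = "wy"  [terminal]
17. n3.key = true  [D₁.idx == true]
18. n3.idx = false  [false]
19. n3.hot = -9  [D₁.hot + D₁.lim - 17]
20. n3.lim = 23  [(if D₂.key then D₂.lim else D₂.hot) + 9]
21. n13.tag = -2  [terminal]
22. n14.tag = 23  [b.tag + 25]
23. n15.sig = 12  [terminal]
24. n14.depth = "nm"  ["nm"]
25. n14.env = 5  [C.tag + h.sig - 30]
26. n14.mk = false  [h.sig == C.tag]
27. n12.key = true  [C.mk == false]
28. n12.idx = false  [C.env > 5]
29. n12.hot = 17  [(if C.mk then C.env else b.tag) + 19]
30. n12.lim = 27  [27]
31. n1.key = true  [D₁.lim > 22]
32. n1.idx = true  [D₂.lim > 26]
33. n1.hot = 30  [D₁.lim + 7]
34. n1.lim = 12  [D₂.hot + D₁.lim - 28]
35. n16.wid = "qr"  [terminal]
36. n0.lab = 24  [D.lim + S.env - 10]
37. n0.off = false  [not D.idx]
38. n0.cnt = 4  [S.env + D.hot - 48]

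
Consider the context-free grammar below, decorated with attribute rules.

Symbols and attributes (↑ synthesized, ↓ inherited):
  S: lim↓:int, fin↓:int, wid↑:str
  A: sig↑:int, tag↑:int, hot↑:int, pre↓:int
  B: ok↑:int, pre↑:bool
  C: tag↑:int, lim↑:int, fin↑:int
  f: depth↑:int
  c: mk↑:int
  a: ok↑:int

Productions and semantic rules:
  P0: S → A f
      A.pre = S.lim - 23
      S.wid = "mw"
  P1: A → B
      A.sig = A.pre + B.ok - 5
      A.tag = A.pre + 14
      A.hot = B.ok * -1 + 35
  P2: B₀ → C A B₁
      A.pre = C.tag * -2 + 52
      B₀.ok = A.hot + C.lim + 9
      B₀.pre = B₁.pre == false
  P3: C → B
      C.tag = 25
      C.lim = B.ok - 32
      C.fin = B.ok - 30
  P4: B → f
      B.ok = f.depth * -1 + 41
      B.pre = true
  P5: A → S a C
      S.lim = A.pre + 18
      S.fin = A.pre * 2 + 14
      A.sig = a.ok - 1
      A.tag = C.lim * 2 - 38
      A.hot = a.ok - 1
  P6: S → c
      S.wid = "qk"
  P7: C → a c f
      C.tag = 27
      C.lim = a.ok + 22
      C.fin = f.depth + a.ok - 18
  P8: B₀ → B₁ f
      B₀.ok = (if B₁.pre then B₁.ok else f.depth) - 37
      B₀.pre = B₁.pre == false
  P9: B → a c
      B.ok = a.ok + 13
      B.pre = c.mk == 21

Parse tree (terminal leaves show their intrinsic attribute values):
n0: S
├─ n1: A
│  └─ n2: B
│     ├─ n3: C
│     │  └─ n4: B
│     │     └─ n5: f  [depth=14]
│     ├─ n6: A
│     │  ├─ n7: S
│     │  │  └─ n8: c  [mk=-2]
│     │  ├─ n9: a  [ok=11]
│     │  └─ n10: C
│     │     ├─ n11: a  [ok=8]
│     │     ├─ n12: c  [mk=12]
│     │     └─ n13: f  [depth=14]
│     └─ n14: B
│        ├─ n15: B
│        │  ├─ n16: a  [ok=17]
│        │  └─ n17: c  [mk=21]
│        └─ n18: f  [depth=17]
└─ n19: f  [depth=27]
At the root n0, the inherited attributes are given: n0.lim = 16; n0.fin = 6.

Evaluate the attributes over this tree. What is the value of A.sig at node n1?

2

1. n0.lim = 16  [given at root]
2. n0.fin = 6  [given at root]
3. n1.pre = -7  [S.lim - 23]
4. n5.depth = 14  [terminal]
5. n4.ok = 27  [f.depth * -1 + 41]
6. n4.pre = true  [true]
7. n3.tag = 25  [25]
8. n3.lim = -5  [B.ok - 32]
9. n3.fin = -3  [B.ok - 30]
10. n6.pre = 2  [C.tag * -2 + 52]
11. n7.lim = 20  [A.pre + 18]
12. n7.fin = 18  [A.pre * 2 + 14]
13. n8.mk = -2  [terminal]
14. n7.wid = "qk"  ["qk"]
15. n9.ok = 11  [terminal]
16. n11.ok = 8  [terminal]
17. n12.mk = 12  [terminal]
18. n13.depth = 14  [terminal]
19. n10.tag = 27  [27]
20. n10.lim = 30  [a.ok + 22]
21. n10.fin = 4  [f.depth + a.ok - 18]
22. n6.sig = 10  [a.ok - 1]
23. n6.tag = 22  [C.lim * 2 - 38]
24. n6.hot = 10  [a.ok - 1]
25. n16.ok = 17  [terminal]
26. n17.mk = 21  [terminal]
27. n15.ok = 30  [a.ok + 13]
28. n15.pre = true  [c.mk == 21]
29. n18.depth = 17  [terminal]
30. n14.ok = -7  [(if B₁.pre then B₁.ok else f.depth) - 37]
31. n14.pre = false  [B₁.pre == false]
32. n2.ok = 14  [A.hot + C.lim + 9]
33. n2.pre = true  [B₁.pre == false]
34. n1.sig = 2  [A.pre + B.ok - 5]
35. n1.tag = 7  [A.pre + 14]
36. n1.hot = 21  [B.ok * -1 + 35]
37. n19.depth = 27  [terminal]
38. n0.wid = "mw"  ["mw"]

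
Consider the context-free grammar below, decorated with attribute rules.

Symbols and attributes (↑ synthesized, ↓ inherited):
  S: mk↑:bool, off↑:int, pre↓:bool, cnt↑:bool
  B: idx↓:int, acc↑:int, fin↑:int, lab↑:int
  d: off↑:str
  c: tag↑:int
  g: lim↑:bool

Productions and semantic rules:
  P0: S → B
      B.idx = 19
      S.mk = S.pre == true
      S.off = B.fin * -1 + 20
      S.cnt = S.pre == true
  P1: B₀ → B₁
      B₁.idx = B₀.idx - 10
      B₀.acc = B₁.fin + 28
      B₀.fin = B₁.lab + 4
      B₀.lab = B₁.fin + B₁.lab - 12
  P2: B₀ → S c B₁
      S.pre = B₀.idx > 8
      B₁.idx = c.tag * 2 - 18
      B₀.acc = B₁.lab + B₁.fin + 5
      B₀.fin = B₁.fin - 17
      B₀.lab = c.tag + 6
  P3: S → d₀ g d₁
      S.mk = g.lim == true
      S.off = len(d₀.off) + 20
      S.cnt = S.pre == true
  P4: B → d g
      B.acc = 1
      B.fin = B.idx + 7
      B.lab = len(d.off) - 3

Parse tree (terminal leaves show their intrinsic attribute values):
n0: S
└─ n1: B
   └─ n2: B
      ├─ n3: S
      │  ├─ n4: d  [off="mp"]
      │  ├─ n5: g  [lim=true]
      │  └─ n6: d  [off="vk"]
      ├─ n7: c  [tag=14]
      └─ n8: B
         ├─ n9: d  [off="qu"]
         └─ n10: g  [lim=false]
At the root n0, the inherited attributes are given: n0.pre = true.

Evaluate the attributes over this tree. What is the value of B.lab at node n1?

1. n0.pre = true  [given at root]
2. n1.idx = 19  [19]
3. n2.idx = 9  [B₀.idx - 10]
4. n3.pre = true  [B₀.idx > 8]
5. n4.off = "mp"  [terminal]
6. n5.lim = true  [terminal]
7. n6.off = "vk"  [terminal]
8. n3.mk = true  [g.lim == true]
9. n3.off = 22  [len(d₀.off) + 20]
10. n3.cnt = true  [S.pre == true]
11. n7.tag = 14  [terminal]
12. n8.idx = 10  [c.tag * 2 - 18]
13. n9.off = "qu"  [terminal]
14. n10.lim = false  [terminal]
15. n8.acc = 1  [1]
16. n8.fin = 17  [B.idx + 7]
17. n8.lab = -1  [len(d.off) - 3]
18. n2.acc = 21  [B₁.lab + B₁.fin + 5]
19. n2.fin = 0  [B₁.fin - 17]
20. n2.lab = 20  [c.tag + 6]
21. n1.acc = 28  [B₁.fin + 28]
22. n1.fin = 24  [B₁.lab + 4]
23. n1.lab = 8  [B₁.fin + B₁.lab - 12]
24. n0.mk = true  [S.pre == true]
25. n0.off = -4  [B.fin * -1 + 20]
26. n0.cnt = true  [S.pre == true]

8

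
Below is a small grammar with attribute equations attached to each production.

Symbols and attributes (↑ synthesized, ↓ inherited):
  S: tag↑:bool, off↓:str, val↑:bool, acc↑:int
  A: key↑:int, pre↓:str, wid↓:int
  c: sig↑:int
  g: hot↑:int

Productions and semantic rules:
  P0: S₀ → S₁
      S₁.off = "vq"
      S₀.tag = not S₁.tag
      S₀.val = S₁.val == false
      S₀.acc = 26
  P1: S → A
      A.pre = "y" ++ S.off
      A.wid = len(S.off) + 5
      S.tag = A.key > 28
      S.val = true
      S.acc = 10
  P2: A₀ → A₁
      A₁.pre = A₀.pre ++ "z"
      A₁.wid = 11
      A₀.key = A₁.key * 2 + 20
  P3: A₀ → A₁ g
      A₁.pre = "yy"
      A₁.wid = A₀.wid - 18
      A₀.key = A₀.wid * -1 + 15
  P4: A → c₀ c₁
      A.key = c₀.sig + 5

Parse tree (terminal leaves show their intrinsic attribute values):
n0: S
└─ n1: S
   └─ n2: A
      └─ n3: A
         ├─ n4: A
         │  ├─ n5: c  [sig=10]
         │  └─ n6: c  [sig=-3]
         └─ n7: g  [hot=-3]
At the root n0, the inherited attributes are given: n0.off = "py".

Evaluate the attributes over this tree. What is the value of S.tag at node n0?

1. n0.off = "py"  [given at root]
2. n1.off = "vq"  ["vq"]
3. n2.pre = "yvq"  ["y" ++ S.off]
4. n2.wid = 7  [len(S.off) + 5]
5. n3.pre = "yvqz"  [A₀.pre ++ "z"]
6. n3.wid = 11  [11]
7. n4.pre = "yy"  ["yy"]
8. n4.wid = -7  [A₀.wid - 18]
9. n5.sig = 10  [terminal]
10. n6.sig = -3  [terminal]
11. n4.key = 15  [c₀.sig + 5]
12. n7.hot = -3  [terminal]
13. n3.key = 4  [A₀.wid * -1 + 15]
14. n2.key = 28  [A₁.key * 2 + 20]
15. n1.tag = false  [A.key > 28]
16. n1.val = true  [true]
17. n1.acc = 10  [10]
18. n0.tag = true  [not S₁.tag]
19. n0.val = false  [S₁.val == false]
20. n0.acc = 26  [26]

true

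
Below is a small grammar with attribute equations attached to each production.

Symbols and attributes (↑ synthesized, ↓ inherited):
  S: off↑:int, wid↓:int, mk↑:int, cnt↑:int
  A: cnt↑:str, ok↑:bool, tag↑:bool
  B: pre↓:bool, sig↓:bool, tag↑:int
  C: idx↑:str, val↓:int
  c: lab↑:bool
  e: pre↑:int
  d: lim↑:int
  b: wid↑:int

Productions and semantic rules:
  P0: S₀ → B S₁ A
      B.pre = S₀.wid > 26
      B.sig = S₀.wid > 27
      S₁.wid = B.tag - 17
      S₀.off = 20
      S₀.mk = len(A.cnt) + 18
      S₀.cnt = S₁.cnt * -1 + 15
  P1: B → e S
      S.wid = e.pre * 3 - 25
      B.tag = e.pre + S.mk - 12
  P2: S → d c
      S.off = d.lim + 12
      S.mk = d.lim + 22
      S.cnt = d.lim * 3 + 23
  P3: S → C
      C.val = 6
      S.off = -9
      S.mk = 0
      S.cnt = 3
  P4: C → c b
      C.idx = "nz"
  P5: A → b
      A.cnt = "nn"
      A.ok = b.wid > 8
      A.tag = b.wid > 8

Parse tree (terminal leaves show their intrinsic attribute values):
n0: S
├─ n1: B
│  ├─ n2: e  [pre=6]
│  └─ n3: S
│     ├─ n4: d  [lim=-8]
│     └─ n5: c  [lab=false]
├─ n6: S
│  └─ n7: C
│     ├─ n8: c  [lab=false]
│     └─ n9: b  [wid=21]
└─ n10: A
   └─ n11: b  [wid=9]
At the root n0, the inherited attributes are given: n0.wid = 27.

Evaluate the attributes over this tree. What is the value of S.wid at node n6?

-9

1. n0.wid = 27  [given at root]
2. n1.pre = true  [S₀.wid > 26]
3. n1.sig = false  [S₀.wid > 27]
4. n2.pre = 6  [terminal]
5. n3.wid = -7  [e.pre * 3 - 25]
6. n4.lim = -8  [terminal]
7. n5.lab = false  [terminal]
8. n3.off = 4  [d.lim + 12]
9. n3.mk = 14  [d.lim + 22]
10. n3.cnt = -1  [d.lim * 3 + 23]
11. n1.tag = 8  [e.pre + S.mk - 12]
12. n6.wid = -9  [B.tag - 17]
13. n7.val = 6  [6]
14. n8.lab = false  [terminal]
15. n9.wid = 21  [terminal]
16. n7.idx = "nz"  ["nz"]
17. n6.off = -9  [-9]
18. n6.mk = 0  [0]
19. n6.cnt = 3  [3]
20. n11.wid = 9  [terminal]
21. n10.cnt = "nn"  ["nn"]
22. n10.ok = true  [b.wid > 8]
23. n10.tag = true  [b.wid > 8]
24. n0.off = 20  [20]
25. n0.mk = 20  [len(A.cnt) + 18]
26. n0.cnt = 12  [S₁.cnt * -1 + 15]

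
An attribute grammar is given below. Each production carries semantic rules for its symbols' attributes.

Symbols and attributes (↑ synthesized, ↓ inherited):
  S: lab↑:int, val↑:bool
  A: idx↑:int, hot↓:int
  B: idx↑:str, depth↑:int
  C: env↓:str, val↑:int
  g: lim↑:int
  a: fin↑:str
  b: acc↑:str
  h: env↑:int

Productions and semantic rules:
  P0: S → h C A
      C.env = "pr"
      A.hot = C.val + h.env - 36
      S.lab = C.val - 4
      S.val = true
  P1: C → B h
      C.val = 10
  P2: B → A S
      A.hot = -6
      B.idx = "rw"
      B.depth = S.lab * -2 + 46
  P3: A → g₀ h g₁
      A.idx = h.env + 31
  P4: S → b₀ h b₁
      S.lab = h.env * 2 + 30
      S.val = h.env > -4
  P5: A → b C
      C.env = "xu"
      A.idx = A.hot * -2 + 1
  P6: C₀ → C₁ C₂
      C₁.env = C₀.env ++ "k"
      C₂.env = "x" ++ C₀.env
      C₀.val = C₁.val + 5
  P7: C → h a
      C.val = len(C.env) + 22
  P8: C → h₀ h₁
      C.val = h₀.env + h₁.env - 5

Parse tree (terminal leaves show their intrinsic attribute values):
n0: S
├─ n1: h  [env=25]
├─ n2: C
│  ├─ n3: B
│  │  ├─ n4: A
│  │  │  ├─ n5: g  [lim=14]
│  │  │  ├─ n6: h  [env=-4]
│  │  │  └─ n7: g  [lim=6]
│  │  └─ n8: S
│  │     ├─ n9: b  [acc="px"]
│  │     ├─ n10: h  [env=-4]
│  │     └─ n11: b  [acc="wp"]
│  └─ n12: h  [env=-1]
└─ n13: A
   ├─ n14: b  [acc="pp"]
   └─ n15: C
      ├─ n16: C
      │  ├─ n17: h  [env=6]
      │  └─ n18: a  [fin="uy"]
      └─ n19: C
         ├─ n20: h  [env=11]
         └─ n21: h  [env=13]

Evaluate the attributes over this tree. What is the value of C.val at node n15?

30

1. n1.env = 25  [terminal]
2. n2.env = "pr"  ["pr"]
3. n4.hot = -6  [-6]
4. n5.lim = 14  [terminal]
5. n6.env = -4  [terminal]
6. n7.lim = 6  [terminal]
7. n4.idx = 27  [h.env + 31]
8. n9.acc = "px"  [terminal]
9. n10.env = -4  [terminal]
10. n11.acc = "wp"  [terminal]
11. n8.lab = 22  [h.env * 2 + 30]
12. n8.val = false  [h.env > -4]
13. n3.idx = "rw"  ["rw"]
14. n3.depth = 2  [S.lab * -2 + 46]
15. n12.env = -1  [terminal]
16. n2.val = 10  [10]
17. n13.hot = -1  [C.val + h.env - 36]
18. n14.acc = "pp"  [terminal]
19. n15.env = "xu"  ["xu"]
20. n16.env = "xuk"  [C₀.env ++ "k"]
21. n17.env = 6  [terminal]
22. n18.fin = "uy"  [terminal]
23. n16.val = 25  [len(C.env) + 22]
24. n19.env = "xxu"  ["x" ++ C₀.env]
25. n20.env = 11  [terminal]
26. n21.env = 13  [terminal]
27. n19.val = 19  [h₀.env + h₁.env - 5]
28. n15.val = 30  [C₁.val + 5]
29. n13.idx = 3  [A.hot * -2 + 1]
30. n0.lab = 6  [C.val - 4]
31. n0.val = true  [true]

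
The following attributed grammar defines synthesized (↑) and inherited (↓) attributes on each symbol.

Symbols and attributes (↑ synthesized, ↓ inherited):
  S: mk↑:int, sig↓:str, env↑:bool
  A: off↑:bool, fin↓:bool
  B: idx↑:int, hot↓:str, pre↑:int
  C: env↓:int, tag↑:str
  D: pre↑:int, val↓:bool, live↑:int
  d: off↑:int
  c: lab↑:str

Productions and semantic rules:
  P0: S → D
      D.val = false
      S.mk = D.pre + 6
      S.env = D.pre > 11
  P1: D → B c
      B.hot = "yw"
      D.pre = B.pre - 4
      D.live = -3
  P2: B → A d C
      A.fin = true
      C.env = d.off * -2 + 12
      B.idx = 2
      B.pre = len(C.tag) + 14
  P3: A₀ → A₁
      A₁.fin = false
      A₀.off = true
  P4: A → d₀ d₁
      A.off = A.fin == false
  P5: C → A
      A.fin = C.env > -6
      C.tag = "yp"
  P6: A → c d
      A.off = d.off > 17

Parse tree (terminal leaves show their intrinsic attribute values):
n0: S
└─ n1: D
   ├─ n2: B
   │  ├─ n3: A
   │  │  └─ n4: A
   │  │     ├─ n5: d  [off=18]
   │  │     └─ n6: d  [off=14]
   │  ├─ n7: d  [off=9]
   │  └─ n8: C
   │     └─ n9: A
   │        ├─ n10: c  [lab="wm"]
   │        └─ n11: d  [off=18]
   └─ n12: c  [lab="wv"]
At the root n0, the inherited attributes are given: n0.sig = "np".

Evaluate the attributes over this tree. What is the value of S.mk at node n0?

18

1. n0.sig = "np"  [given at root]
2. n1.val = false  [false]
3. n2.hot = "yw"  ["yw"]
4. n3.fin = true  [true]
5. n4.fin = false  [false]
6. n5.off = 18  [terminal]
7. n6.off = 14  [terminal]
8. n4.off = true  [A.fin == false]
9. n3.off = true  [true]
10. n7.off = 9  [terminal]
11. n8.env = -6  [d.off * -2 + 12]
12. n9.fin = false  [C.env > -6]
13. n10.lab = "wm"  [terminal]
14. n11.off = 18  [terminal]
15. n9.off = true  [d.off > 17]
16. n8.tag = "yp"  ["yp"]
17. n2.idx = 2  [2]
18. n2.pre = 16  [len(C.tag) + 14]
19. n12.lab = "wv"  [terminal]
20. n1.pre = 12  [B.pre - 4]
21. n1.live = -3  [-3]
22. n0.mk = 18  [D.pre + 6]
23. n0.env = true  [D.pre > 11]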